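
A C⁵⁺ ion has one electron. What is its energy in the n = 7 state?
-9.9960 eV

For hydrogen-like ions, the energy levels scale with Z²:
E_n = -13.6057 Z² / n² eV

For C⁵⁺ (Z = 6) at n = 7:
E_7 = -13.6057 × 6² / 7²
E_7 = -13.6057 × 36 / 49
E_7 = -489.8052 / 49
E_7 = -9.9960 eV

The energy is 36 times more negative than hydrogen at the same n due to the stronger nuclear charge.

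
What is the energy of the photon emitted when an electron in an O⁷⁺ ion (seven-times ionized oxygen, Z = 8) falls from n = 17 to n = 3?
93.7386 eV

The energy levels are E_n = -13.6057 Z² eV / n².

Energy at n = 17: E_17 = -13.6057 × 8² / 17² = -3.0130270 eV
Energy at n = 3: E_3 = -13.6057 × 8² / 3² = -96.7516444 eV

For emission (electron falling to lower state), the photon energy is:
E_photon = E_17 - E_3 = |-3.0130270 - (-96.7516444)|
E_photon = 93.7386 eV

This energy is carried away by the emitted photon.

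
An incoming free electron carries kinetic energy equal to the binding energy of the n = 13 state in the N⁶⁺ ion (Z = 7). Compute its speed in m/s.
1.17799e+06 m/s (or 0.392935% of c)

The binding energy at n = 13 for N⁶⁺ is:
E_13 = -13.6057 × 7²/13² = -3.94484793 eV
|E_13| = 3.94484793 eV

Convert to Joules:
KE = 3.94484793 eV × (1.602177 × 10⁻¹⁹ J/eV) = 6.3203446e-19 J

Using KE = ½mv²:
v = √(2·KE/m_e)
v = √(2 × 6.3203446e-19 J / 9.10938 × 10⁻³¹ kg)
v = 1.17799e+06 m/s

This is approximately 0.392935% the speed of light.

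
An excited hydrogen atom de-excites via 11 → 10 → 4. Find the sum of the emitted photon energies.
0.738 eV

The energy levels of hydrogen are E_n = -13.6057 / n² eV.

First transition (11 → 10):
ΔE₁ = |E_10 - E_11|
ΔE₁ = |-0.136057000 - (-0.112443802)| = 0.023613 eV

Second transition (10 → 4):
ΔE₂ = |E_4 - E_10|
ΔE₂ = |-0.850356250 - (-0.136057000)| = 0.714299 eV

Total energy released:
E_total = ΔE₁ + ΔE₂ = 0.023613 + 0.714299 = 0.738 eV

Note: This equals the direct transition 11 → 4: 0.738 eV ✓
Energy is conserved regardless of the path taken.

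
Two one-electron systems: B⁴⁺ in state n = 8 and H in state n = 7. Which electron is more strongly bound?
B⁴⁺ at n = 8 (E = -5.315 eV)

Using E_n = -13.6057 Z² / n² eV:

B⁴⁺ (Z = 5) at n = 8:
E = -13.6057 × 5² / 8² = -13.6057 × 25 / 64 = -5.314727 eV

H (Z = 1) at n = 7:
E = -13.6057 × 1² / 7² = -13.6057 × 1 / 49 = -0.277667 eV

Since -5.314727 eV < -0.277667 eV,
B⁴⁺ at n = 8 is more tightly bound (requires more energy to ionize).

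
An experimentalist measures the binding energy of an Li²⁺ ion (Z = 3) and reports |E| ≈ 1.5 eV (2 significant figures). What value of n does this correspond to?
n = 9

The exact energy levels follow E_n = -13.6057 Z² / n² eV with Z = 3.

The measured value (-1.5 eV) is reported to only 2 significant figures, so we must test candidate n values and see which one matches to that precision.

Candidate energies:
  n = 7:  E = -13.6057 × 3² / 7² = -2.49901 eV
  n = 8:  E = -13.6057 × 3² / 8² = -1.91330 eV
  n = 9:  E = -13.6057 × 3² / 9² = -1.51174 eV  ← matches
  n = 10:  E = -13.6057 × 3² / 10² = -1.22451 eV
  n = 11:  E = -13.6057 × 3² / 11² = -1.01199 eV

Checking against the measurement of -1.5 eV (2 sig figs), only n = 9 agrees:
E_9 = -1.51174 eV, which rounds to -1.5 eV ✓

Therefore n = 9.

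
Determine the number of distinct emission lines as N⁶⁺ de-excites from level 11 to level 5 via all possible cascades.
21

The electron can occupy levels n = 5, 6, ..., 11 during de-excitation — that is m = 11 - 5 + 1 = 7 distinct levels.

The number of distinct spectral lines equals the number of ways to choose 2 of these m levels (each pair gives one possible emission transition):

Number of lines = m(m-1)/2 = 7×6/2 = 21

These correspond to all possible transitions between the 7 levels:
11 → 10, 11 → 9, 11 → 8, 11 → 7, 11 → 6, 11 → 5, 10 → 9, 10 → 8...

Each transition produces a photon with a unique energy (and thus wavelength). This count does not depend on Z.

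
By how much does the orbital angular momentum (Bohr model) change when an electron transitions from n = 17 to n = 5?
1.27e-33 J·s (or 12ℏ)

In the Bohr model, L_n = nℏ where ℏ = 1.0546e-34 J·s.

L_17 = 17ℏ = 1.7928e-33 J·s
L_5 = 5ℏ = 5.2730e-34 J·s

ΔL = L_17 - L_5 = (17 - 5)ℏ = 12ℏ
ΔL = 12 × 1.0546e-34 J·s = 1.27e-33 J·s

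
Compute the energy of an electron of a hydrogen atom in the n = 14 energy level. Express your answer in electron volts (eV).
-0.0694 eV

The energy levels of a hydrogen-like atom are given by:
E_n = -13.6057 eV / n²

For n = 14:
E_14 = -13.6057 eV / 14²
E_14 = -13.6057 eV / 196
E_14 = -0.0694 eV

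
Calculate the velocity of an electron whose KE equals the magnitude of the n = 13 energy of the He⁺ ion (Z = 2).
3.36568e+05 m/s (or 0.112267% of c)

The binding energy at n = 13 for He⁺ is:
E_13 = -13.6057 × 2²/13² = -0.322028402 eV
|E_13| = 0.322028402 eV

Convert to Joules:
KE = 0.322028402 eV × (1.602177 × 10⁻¹⁹ J/eV) = 5.1594650e-20 J

Using KE = ½mv²:
v = √(2·KE/m_e)
v = √(2 × 5.1594650e-20 J / 9.10938 × 10⁻³¹ kg)
v = 3.36568e+05 m/s

This is approximately 0.112267% the speed of light.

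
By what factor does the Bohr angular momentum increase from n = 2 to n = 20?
10.000000

In the Bohr model, L_n = nℏ, so the ratio is purely the ratio of quantum numbers:

L_20/L_2 = 20ℏ / 2ℏ = 20/2 = 10.000000

The angular momentum scales linearly with n.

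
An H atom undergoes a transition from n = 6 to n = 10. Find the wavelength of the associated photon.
5125.866 nm

First, find the transition energy using E_n = -13.6057 / n² eV:
E_6 = -13.6057 / 6² = -0.377936111 eV
E_10 = -13.6057 / 10² = -0.136057000 eV

Photon energy: |ΔE| = |E_10 - E_6| = 0.241879111 eV

Convert to wavelength using E = hc/λ with hc = 1239.84 eV·nm:
λ = hc/E = 1239.84 eV·nm / 0.241879111 eV
λ = 5125.866 nm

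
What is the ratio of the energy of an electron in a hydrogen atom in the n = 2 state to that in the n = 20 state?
100.00

Using E_n = -13.6057 Z² / n² eV with Z = 1:

E_2 = -13.6057 / 2² = -13.6057 / 4 = -3.40142500 eV
E_20 = -13.6057 / 20² = -13.6057 / 400 = -0.03401425 eV

The ratio is:
E_2/E_20 = (-3.40142500) / (-0.03401425)
E_2/E_20 = (-13.6057/4) / (-13.6057/400)
E_2/E_20 = 400/4
E_2/E_20 = 100.00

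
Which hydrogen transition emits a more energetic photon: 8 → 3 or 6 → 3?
8 → 3

Calculate the energy for each transition:

Transition 8 → 3:
ΔE₁ = |E_3 - E_8| = |-13.6057/3² - (-13.6057/8²)|
ΔE₁ = |-1.511744444 - (-0.212589063)| = 1.299155 eV

Transition 6 → 3:
ΔE₂ = |E_3 - E_6| = |-13.6057/3² - (-13.6057/6²)|
ΔE₂ = |-1.511744444 - (-0.377936111)| = 1.133808 eV

Since 1.299155 eV > 1.133808 eV, the transition 8 → 3 emits the more energetic photon.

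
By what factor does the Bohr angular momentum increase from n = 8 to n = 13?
1.62500

In the Bohr model, L_n = nℏ, so the ratio is purely the ratio of quantum numbers:

L_13/L_8 = 13ℏ / 8ℏ = 13/8 = 1.62500

The angular momentum scales linearly with n.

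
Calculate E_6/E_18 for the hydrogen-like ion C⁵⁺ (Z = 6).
9.00

Using E_n = -13.6057 Z² / n² eV with Z = 6:

E_6 = -13.6057 × 6² / 6² = -489.8052 / 36 = -13.60570000 eV
E_18 = -13.6057 × 6² / 18² = -489.8052 / 324 = -1.51174444 eV

The ratio is:
E_6/E_18 = (-13.60570000) / (-1.51174444)
E_6/E_18 = (-489.8052/36) / (-489.8052/324)
E_6/E_18 = 324/36
E_6/E_18 = 9.00
(Note: the Z² factors cancel in the ratio.)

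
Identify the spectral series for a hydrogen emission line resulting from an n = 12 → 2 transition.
Balmer series

The spectral series in hydrogen are named based on the final (lower) energy level:
- Lyman series: n_final = 1 (ultraviolet)
- Balmer series: n_final = 2 (visible/near-UV)
- Paschen series: n_final = 3 (infrared)
- Brackett series: n_final = 4 (infrared)
- Pfund series: n_final = 5 (far infrared)

Since this transition ends at n = 2, it belongs to the Balmer series.

For reference, this 12 → 2 line has photon energy
ΔE = 13.6057 eV × (1/2² - 1/12²) = 3.30694097 eV,
corresponding to wavelength λ = hc/ΔE = 1239.84 eV·nm / 3.30694097 eV = 374.9205 nm in the visible/near-UV region.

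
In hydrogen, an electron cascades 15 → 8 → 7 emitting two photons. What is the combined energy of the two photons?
0.2172 eV

The energy levels of hydrogen are E_n = -13.6057 / n² eV.

First transition (15 → 8):
ΔE₁ = |E_8 - E_15|
ΔE₁ = |-0.2125890625 - (-0.0604697778)| = 0.1521193 eV

Second transition (8 → 7):
ΔE₂ = |E_7 - E_8|
ΔE₂ = |-0.2776673469 - (-0.2125890625)| = 0.0650783 eV

Total energy released:
E_total = ΔE₁ + ΔE₂ = 0.1521193 + 0.0650783 = 0.2172 eV

Note: This equals the direct transition 15 → 7: 0.2172 eV ✓
Energy is conserved regardless of the path taken.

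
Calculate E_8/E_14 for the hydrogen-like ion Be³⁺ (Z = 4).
3.0625

Using E_n = -13.6057 Z² / n² eV with Z = 4:

E_8 = -13.6057 × 4² / 8² = -217.6912 / 64 = -3.401425000 eV
E_14 = -13.6057 × 4² / 14² = -217.6912 / 196 = -1.110669388 eV

The ratio is:
E_8/E_14 = (-3.401425000) / (-1.110669388)
E_8/E_14 = (-217.6912/64) / (-217.6912/196)
E_8/E_14 = 196/64
E_8/E_14 = 3.0625
(Note: the Z² factors cancel in the ratio.)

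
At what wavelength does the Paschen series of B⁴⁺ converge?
32.805545 nm

The series limit corresponds to the transition from n = ∞ to n = 3.
This is the highest energy (shortest wavelength) transition in the Paschen series.

E_∞ = 0 eV
E_3 = -13.6057 × 5² / 3² = -37.79361111 eV

Energy at series limit:
ΔE = E_∞ - E_3 = 0 - (-37.79361111) = 37.79361111 eV
λ = hc/E = 1239.84 eV·nm / 37.79361111 eV = 32.805545 nm

This energy equals the ionization energy from the n = 3 state of B⁴⁺.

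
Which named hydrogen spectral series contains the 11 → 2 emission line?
Balmer series

The spectral series in hydrogen are named based on the final (lower) energy level:
- Lyman series: n_final = 1 (ultraviolet)
- Balmer series: n_final = 2 (visible/near-UV)
- Paschen series: n_final = 3 (infrared)
- Brackett series: n_final = 4 (infrared)
- Pfund series: n_final = 5 (far infrared)

Since this transition ends at n = 2, it belongs to the Balmer series.

For reference, this 11 → 2 line has photon energy
ΔE = 13.6057 eV × (1/2² - 1/11²) = 3.2889811983 eV,
corresponding to wavelength λ = hc/ΔE = 1239.84 eV·nm / 3.2889811983 eV = 376.967798 nm in the visible/near-UV region.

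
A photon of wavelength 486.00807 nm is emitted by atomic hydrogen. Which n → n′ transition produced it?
n = 4 → n = 2

First, find the photon energy from the wavelength (hc = 1239.84 eV·nm):
E = hc/λ = 1239.84 eV·nm / 486.00807 nm = 2.5510688 eV

The energy levels of hydrogen satisfy E_n = -13.6057 / n² eV, so an emission n_i → n_f releases
ΔE = 13.6057 × (1/n_f² − 1/n_i²) eV.

Setting ΔE equal to the photon energy:
1/n_f² − 1/n_i² = 2.5510688 / 13.6057 = 0.18750000

Since 1/n_i² must be positive, we need 1/n_f² > 0.18750000, i.e. n_f ≤ 2. For each allowed n_f, solve n_i = (1/n_f² − 0.18750000)^(−1/2) and check whether it is a whole number:
  n_f = 1: 1/n_i² = 1.00000000 − 0.18750000 = 0.81250000 → n_i = 1.109  (not an integer) ✗
  n_f = 2: 1/n_i² = 0.25000000 − 0.18750000 = 0.06250000 → n_i = 4.000  → integer, n_i = 4 ✓

Only n_f = 2 gives an integer upper level, n_i = 4.

The transition is from n = 4 to n = 2 (emission).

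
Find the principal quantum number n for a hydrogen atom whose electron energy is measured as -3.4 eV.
n = 2

The exact energy levels follow E_n = -13.6057 eV / n².

The measured value (-3.4 eV) is reported to only 2 significant figures, so we must test candidate n values and see which one matches to that precision.

Candidate energies:
  n = 1:  E = -13.6057/1² = -13.60570 eV
  n = 2:  E = -13.6057/2² = -3.40143 eV  ← matches
  n = 3:  E = -13.6057/3² = -1.51174 eV
  n = 4:  E = -13.6057/4² = -0.85036 eV

Checking against the measurement of -3.4 eV (2 sig figs), only n = 2 agrees:
E_2 = -3.40143 eV, which rounds to -3.4 eV ✓

Therefore n = 2.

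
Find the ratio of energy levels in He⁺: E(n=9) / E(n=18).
4.000000

Using E_n = -13.6057 Z² / n² eV with Z = 2:

E_9 = -13.6057 × 2² / 9² = -54.4228 / 81 = -0.671886419753 eV
E_18 = -13.6057 × 2² / 18² = -54.4228 / 324 = -0.167971604938 eV

The ratio is:
E_9/E_18 = (-0.671886419753) / (-0.167971604938)
E_9/E_18 = (-54.4228/81) / (-54.4228/324)
E_9/E_18 = 324/81
E_9/E_18 = 4.000000
(Note: the Z² factors cancel in the ratio.)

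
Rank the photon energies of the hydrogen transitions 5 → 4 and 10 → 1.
10 → 1

Calculate the energy for each transition:

Transition 5 → 4:
ΔE₁ = |E_4 - E_5| = |-13.6057/4² - (-13.6057/5²)|
ΔE₁ = |-0.850356250000 - (-0.544228000000)| = 0.306128250 eV

Transition 10 → 1:
ΔE₂ = |E_1 - E_10| = |-13.6057/1² - (-13.6057/10²)|
ΔE₂ = |-13.605700000000 - (-0.136057000000)| = 13.469643000 eV

Since 13.469643000 eV > 0.306128250 eV, the transition 10 → 1 emits the more energetic photon.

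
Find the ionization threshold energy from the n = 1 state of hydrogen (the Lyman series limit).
13.60570 eV

The series limit corresponds to the transition from n = ∞ to n = 1.
This is the highest energy (shortest wavelength) transition in the Lyman series.

E_∞ = 0 eV
E_1 = -13.6057 / 1² = -13.60570 eV

Energy at series limit:
ΔE = E_∞ - E_1 = 0 - (-13.60570) = 13.60570 eV

This energy equals the ionization energy from the n = 1 state of hydrogen.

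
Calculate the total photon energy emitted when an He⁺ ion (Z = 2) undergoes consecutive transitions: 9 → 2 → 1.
53.75091 eV

The energy levels of He⁺ are E_n = -13.6057 × 2² / n² eV.

First transition (9 → 2):
ΔE₁ = |E_2 - E_9|
ΔE₁ = |-13.60570000000 - (-0.67188641975)| = 12.93381358 eV

Second transition (2 → 1):
ΔE₂ = |E_1 - E_2|
ΔE₂ = |-54.42280000000 - (-13.60570000000)| = 40.81710000 eV

Total energy released:
E_total = ΔE₁ + ΔE₂ = 12.93381358 + 40.81710000 = 53.75091 eV

Note: This equals the direct transition 9 → 1: 53.75091 eV ✓
Energy is conserved regardless of the path taken.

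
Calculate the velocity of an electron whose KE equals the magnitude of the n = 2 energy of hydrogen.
1.09e+06 m/s (or 0.36487% of c)

The binding energy at n = 2 for hydrogen is:
E_2 = -13.6057/2² = -3.4014250 eV
|E_2| = 3.4014250 eV

Convert to Joules:
KE = 3.4014250 eV × (1.602177 × 10⁻¹⁹ J/eV) = 5.4497e-19 J

Using KE = ½mv²:
v = √(2·KE/m_e)
v = √(2 × 5.4497e-19 J / 9.10938 × 10⁻³¹ kg)
v = 1.09e+06 m/s

This is approximately 0.36487% the speed of light.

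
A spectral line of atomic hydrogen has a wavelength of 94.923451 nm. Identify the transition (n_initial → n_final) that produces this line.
n = 5 → n = 1

First, find the photon energy from the wavelength (hc = 1239.84 eV·nm):
E = hc/λ = 1239.84 eV·nm / 94.923451 nm = 13.061472 eV

The energy levels of hydrogen satisfy E_n = -13.6057 / n² eV, so an emission n_i → n_f releases
ΔE = 13.6057 × (1/n_f² − 1/n_i²) eV.

Setting ΔE equal to the photon energy:
1/n_f² − 1/n_i² = 13.061472 / 13.6057 = 0.96000000

Since 1/n_i² must be positive, we need 1/n_f² > 0.96000000, i.e. n_f ≤ 1. For each allowed n_f, solve n_i = (1/n_f² − 0.96000000)^(−1/2) and check whether it is a whole number:
  n_f = 1: 1/n_i² = 1.00000000 − 0.96000000 = 0.04000000 → n_i = 5.000  → integer, n_i = 5 ✓

Only n_f = 1 gives an integer upper level, n_i = 5.

The transition is from n = 5 to n = 1 (emission).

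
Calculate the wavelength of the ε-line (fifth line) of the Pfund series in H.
3037.55044 nm

The lines of a series are numbered from the longest wavelength (smallest ΔE) outward; the fifth line is the transition from n = n_f + 5 to n_f.
The Pfund series has all transitions ending at n_f = 5.

For H, the fifth line (ε-line) is the jump from n = 10 to n = 5:
E_10 = -13.6057 / 10² = -0.13605700000 eV
E_5 = -13.6057 / 5² = -0.54422800000 eV
ΔE = E_10 - E_5 = 0.40817100000 eV

λ = hc/E = 1239.84 eV·nm / 0.40817100000 eV
λ = 3037.55044 nm

This is the ε-line of the Pfund series in H.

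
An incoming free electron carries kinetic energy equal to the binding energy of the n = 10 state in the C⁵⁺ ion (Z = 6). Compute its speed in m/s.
1.3126e+06 m/s (or 0.438% of c)

The binding energy at n = 10 for C⁵⁺ is:
E_10 = -13.6057 × 6²/10² = -4.8980520 eV
|E_10| = 4.8980520 eV

Convert to Joules:
KE = 4.8980520 eV × (1.602177 × 10⁻¹⁹ J/eV) = 7.847546e-19 J

Using KE = ½mv²:
v = √(2·KE/m_e)
v = √(2 × 7.847546e-19 J / 9.10938 × 10⁻³¹ kg)
v = 1.3126e+06 m/s

This is approximately 0.438% the speed of light.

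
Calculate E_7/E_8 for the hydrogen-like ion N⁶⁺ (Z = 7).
1.306

Using E_n = -13.6057 Z² / n² eV with Z = 7:

E_7 = -13.6057 × 7² / 7² = -666.6793 / 49 = -13.605700000 eV
E_8 = -13.6057 × 7² / 8² = -666.6793 / 64 = -10.416864063 eV

The ratio is:
E_7/E_8 = (-13.605700000) / (-10.416864063)
E_7/E_8 = (-666.6793/49) / (-666.6793/64)
E_7/E_8 = 64/49
E_7/E_8 = 1.306
(Note: the Z² factors cancel in the ratio.)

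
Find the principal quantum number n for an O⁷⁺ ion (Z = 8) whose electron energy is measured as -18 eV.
n = 7

The exact energy levels follow E_n = -13.6057 Z² / n² eV with Z = 8.

The measured value (-18 eV) is reported to only 2 significant figures, so we must test candidate n values and see which one matches to that precision.

Candidate energies:
  n = 5:  E = -13.6057 × 8² / 5² = -34.83059 eV
  n = 6:  E = -13.6057 × 8² / 6² = -24.18791 eV
  n = 7:  E = -13.6057 × 8² / 7² = -17.77071 eV  ← matches
  n = 8:  E = -13.6057 × 8² / 8² = -13.60570 eV
  n = 9:  E = -13.6057 × 8² / 9² = -10.75018 eV

Checking against the measurement of -18 eV (2 sig figs), only n = 7 agrees:
E_7 = -17.77071 eV, which rounds to -18 eV ✓

Therefore n = 7.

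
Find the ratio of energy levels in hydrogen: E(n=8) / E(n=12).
2.2500

Using E_n = -13.6057 Z² / n² eV with Z = 1:

E_8 = -13.6057 / 8² = -13.6057 / 64 = -0.2125890625 eV
E_12 = -13.6057 / 12² = -13.6057 / 144 = -0.0944840278 eV

The ratio is:
E_8/E_12 = (-0.2125890625) / (-0.0944840278)
E_8/E_12 = (-13.6057/64) / (-13.6057/144)
E_8/E_12 = 144/64
E_8/E_12 = 2.2500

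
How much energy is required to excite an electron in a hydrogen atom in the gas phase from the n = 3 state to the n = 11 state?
1.3993 eV

The energy levels of a hydrogen-like atom are E_n = -13.6057 eV / n².

Energy at n = 3: E_3 = -13.6057 / 3² = -1.5117444 eV
Energy at n = 11: E_11 = -13.6057 / 11² = -0.1124438 eV

The excitation energy is the difference:
ΔE = E_11 - E_3
ΔE = -0.1124438 - (-1.5117444)
ΔE = 1.3993 eV

Since this is positive, energy must be absorbed (photon absorption).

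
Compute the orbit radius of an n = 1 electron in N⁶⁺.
0.0076 nm (or 0.0756 Å)

The Bohr radius formula is:
r_n = n² a₀ / Z

where a₀ = 0.0529177 nm is the Bohr radius.

For N⁶⁺ (Z = 7) at n = 1:
r_1 = 1² × 0.0529177 nm / 7
r_1 = 1 × 0.0529177 nm / 7
r_1 = 0.05292 nm / 7
r_1 = 0.0076 nm

The electron orbits at approximately 0.0076 nm from the nucleus.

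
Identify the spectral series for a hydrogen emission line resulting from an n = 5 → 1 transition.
Lyman series

The spectral series in hydrogen are named based on the final (lower) energy level:
- Lyman series: n_final = 1 (ultraviolet)
- Balmer series: n_final = 2 (visible/near-UV)
- Paschen series: n_final = 3 (infrared)
- Brackett series: n_final = 4 (infrared)
- Pfund series: n_final = 5 (far infrared)

Since this transition ends at n = 1, it belongs to the Lyman series.

For reference, this 5 → 1 line has photon energy
ΔE = 13.6057 eV × (1/1² - 1/5²) = 13.0614720 eV,
corresponding to wavelength λ = hc/ΔE = 1239.84 eV·nm / 13.0614720 eV = 94.92345 nm in the ultraviolet region.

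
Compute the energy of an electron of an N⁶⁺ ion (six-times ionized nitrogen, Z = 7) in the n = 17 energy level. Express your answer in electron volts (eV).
-2.31 eV

The energy levels of a hydrogen-like atom are given by:
E_n = -13.6057 Z² / n² eV  (with Z = 7 for N⁶⁺)

For n = 17:
E_17 = -13.6057 × 7² / 17²
E_17 = -13.6057 × 49 / 289
E_17 = -2.31 eV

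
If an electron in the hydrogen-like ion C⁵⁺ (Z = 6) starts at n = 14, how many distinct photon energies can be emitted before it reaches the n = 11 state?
6

The electron can occupy levels n = 11, 12, ..., 14 during de-excitation — that is m = 14 - 11 + 1 = 4 distinct levels.

The number of distinct spectral lines equals the number of ways to choose 2 of these m levels (each pair gives one possible emission transition):

Number of lines = m(m-1)/2 = 4×3/2 = 6

These correspond to all possible transitions between the 4 levels:
14 → 13, 14 → 12, 14 → 11, 13 → 12, 13 → 11, 12 → 11

Each transition produces a photon with a unique energy (and thus wavelength). This count does not depend on Z.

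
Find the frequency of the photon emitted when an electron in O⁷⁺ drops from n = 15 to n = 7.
3.36116e+15 Hz

First, find the transition energy:
E_15 = -13.6057 × 8² / 15² = -3.8700658 eV
E_7 = -13.6057 × 8² / 7² = -17.7707102 eV
|ΔE| = |E_7 - E_15| = 13.9006444 eV

Convert to Joules: E = 13.9006444 eV × (1.602177 × 10⁻¹⁹ J/eV) = 2.2271293e-18 J

Using E = hf:
f = E/h = 2.2271293e-18 J / (6.62607 × 10⁻³⁴ J·s)
f = 3.36116e+15 Hz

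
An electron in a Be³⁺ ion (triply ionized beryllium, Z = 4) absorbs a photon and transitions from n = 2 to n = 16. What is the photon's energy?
53.5724 eV

The energy levels of a hydrogen-like atom are E_n = -13.6057 Z² eV / n².

Energy at n = 2: E_2 = -13.6057 × 4² / 2² = -54.4228000 eV
Energy at n = 16: E_16 = -13.6057 × 4² / 16² = -0.8503563 eV

The excitation energy is the difference:
ΔE = E_16 - E_2
ΔE = -0.8503563 - (-54.4228000)
ΔE = 53.5724 eV

Since this is positive, energy must be absorbed (photon absorption).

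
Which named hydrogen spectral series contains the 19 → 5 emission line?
Pfund series

The spectral series in hydrogen are named based on the final (lower) energy level:
- Lyman series: n_final = 1 (ultraviolet)
- Balmer series: n_final = 2 (visible/near-UV)
- Paschen series: n_final = 3 (infrared)
- Brackett series: n_final = 4 (infrared)
- Pfund series: n_final = 5 (far infrared)

Since this transition ends at n = 5, it belongs to the Pfund series.

For reference, this 19 → 5 line has photon energy
ΔE = 13.6057 eV × (1/5² - 1/19²) = 0.50653908033 eV,
corresponding to wavelength λ = hc/ΔE = 1239.84 eV·nm / 0.50653908033 eV = 2447.66899 nm in the far infrared region.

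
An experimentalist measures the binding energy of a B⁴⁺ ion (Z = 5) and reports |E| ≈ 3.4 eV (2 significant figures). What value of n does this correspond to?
n = 10

The exact energy levels follow E_n = -13.6057 Z² / n² eV with Z = 5.

The measured value (-3.4 eV) is reported to only 2 significant figures, so we must test candidate n values and see which one matches to that precision.

Candidate energies:
  n = 8:  E = -13.6057 × 5² / 8² = -5.31473 eV
  n = 9:  E = -13.6057 × 5² / 9² = -4.19929 eV
  n = 10:  E = -13.6057 × 5² / 10² = -3.40143 eV  ← matches
  n = 11:  E = -13.6057 × 5² / 11² = -2.81110 eV
  n = 12:  E = -13.6057 × 5² / 12² = -2.36210 eV

Checking against the measurement of -3.4 eV (2 sig figs), only n = 10 agrees:
E_10 = -3.40143 eV, which rounds to -3.4 eV ✓

Therefore n = 10.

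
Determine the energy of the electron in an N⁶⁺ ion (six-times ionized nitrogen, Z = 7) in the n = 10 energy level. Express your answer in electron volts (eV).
-6.66679 eV

The energy levels of a hydrogen-like atom are given by:
E_n = -13.6057 Z² / n² eV  (with Z = 7 for N⁶⁺)

For n = 10:
E_10 = -13.6057 × 7² / 10²
E_10 = -13.6057 × 49 / 100
E_10 = -6.66679 eV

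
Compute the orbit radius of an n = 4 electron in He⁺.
0.4233 nm (or 4.2334 Å)

The Bohr radius formula is:
r_n = n² a₀ / Z

where a₀ = 0.0529177 nm is the Bohr radius.

For He⁺ (Z = 2) at n = 4:
r_4 = 4² × 0.0529177 nm / 2
r_4 = 16 × 0.0529177 nm / 2
r_4 = 0.84668 nm / 2
r_4 = 0.4233 nm

The electron orbits at approximately 0.4233 nm from the nucleus.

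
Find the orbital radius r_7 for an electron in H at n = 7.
2.5930 nm (or 25.9297 Å)

The Bohr radius formula is:
r_n = n² a₀ / Z

where a₀ = 0.0529177 nm is the Bohr radius.

For H (Z = 1) at n = 7:
r_7 = 7² × 0.0529177 nm / 1
r_7 = 49 × 0.0529177 nm / 1
r_7 = 2.59297 nm / 1
r_7 = 2.5930 nm

The electron orbits at approximately 2.5930 nm from the nucleus.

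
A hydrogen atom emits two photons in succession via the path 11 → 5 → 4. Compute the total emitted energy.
0.73791 eV

The energy levels of hydrogen are E_n = -13.6057 / n² eV.

First transition (11 → 5):
ΔE₁ = |E_5 - E_11|
ΔE₁ = |-0.54422800000 - (-0.11244380165)| = 0.43178420 eV

Second transition (5 → 4):
ΔE₂ = |E_4 - E_5|
ΔE₂ = |-0.85035625000 - (-0.54422800000)| = 0.30612825 eV

Total energy released:
E_total = ΔE₁ + ΔE₂ = 0.43178420 + 0.30612825 = 0.73791 eV

Note: This equals the direct transition 11 → 4: 0.73791 eV ✓
Energy is conserved regardless of the path taken.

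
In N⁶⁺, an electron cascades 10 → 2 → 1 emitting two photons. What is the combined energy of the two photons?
660.01251 eV

The energy levels of N⁶⁺ are E_n = -13.6057 × 7² / n² eV.

First transition (10 → 2):
ΔE₁ = |E_2 - E_10|
ΔE₁ = |-166.66982500000 - (-6.66679300000)| = 160.00303200 eV

Second transition (2 → 1):
ΔE₂ = |E_1 - E_2|
ΔE₂ = |-666.67930000000 - (-166.66982500000)| = 500.00947500 eV

Total energy released:
E_total = ΔE₁ + ΔE₂ = 160.00303200 + 500.00947500 = 660.01251 eV

Note: This equals the direct transition 10 → 1: 660.01251 eV ✓
Energy is conserved regardless of the path taken.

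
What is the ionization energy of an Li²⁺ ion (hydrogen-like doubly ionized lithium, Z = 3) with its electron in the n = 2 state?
30.613 eV

The ionization energy is the energy needed to remove the electron completely (n → ∞).

For a hydrogen-like ion with Z = 3, E_n = -13.6057 Z² / n² eV.

At n = 2: E_2 = -13.6057 × 3² / 2² = -30.612825 eV
At n = ∞: E_∞ = 0 eV

Ionization energy = E_∞ - E_2 = 0 - (-30.612825) = 30.612825 eV
Ionization energy ≈ 30.613 eV

This is also called the binding energy of the electron in state n = 2.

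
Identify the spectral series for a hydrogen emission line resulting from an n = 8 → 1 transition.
Lyman series

The spectral series in hydrogen are named based on the final (lower) energy level:
- Lyman series: n_final = 1 (ultraviolet)
- Balmer series: n_final = 2 (visible/near-UV)
- Paschen series: n_final = 3 (infrared)
- Brackett series: n_final = 4 (infrared)
- Pfund series: n_final = 5 (far infrared)

Since this transition ends at n = 1, it belongs to the Lyman series.

For reference, this 8 → 1 line has photon energy
ΔE = 13.6057 eV × (1/1² - 1/8²) = 13.3931109 eV,
corresponding to wavelength λ = hc/ΔE = 1239.84 eV·nm / 13.3931109 eV = 92.57297 nm in the ultraviolet region.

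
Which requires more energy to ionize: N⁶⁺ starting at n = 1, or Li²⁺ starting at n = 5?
N⁶⁺ at n = 1 (E = -666.6793 eV)

Using E_n = -13.6057 Z² / n² eV:

N⁶⁺ (Z = 7) at n = 1:
E = -13.6057 × 7² / 1² = -13.6057 × 49 / 1 = -666.6793000 eV

Li²⁺ (Z = 3) at n = 5:
E = -13.6057 × 3² / 5² = -13.6057 × 9 / 25 = -4.8980520 eV

Since -666.6793000 eV < -4.8980520 eV,
N⁶⁺ at n = 1 is more tightly bound (requires more energy to ionize).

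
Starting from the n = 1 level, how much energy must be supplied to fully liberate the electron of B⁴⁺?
340.143 eV

The ionization energy is the energy needed to remove the electron completely (n → ∞).

For a hydrogen-like ion with Z = 5, E_n = -13.6057 Z² / n² eV.

At n = 1: E_1 = -13.6057 × 5² / 1² = -340.142500 eV
At n = ∞: E_∞ = 0 eV

Ionization energy = E_∞ - E_1 = 0 - (-340.142500) = 340.142500 eV
Ionization energy ≈ 340.143 eV

This is also called the binding energy of the electron in state n = 1.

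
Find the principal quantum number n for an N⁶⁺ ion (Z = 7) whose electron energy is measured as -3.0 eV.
n = 15

The exact energy levels follow E_n = -13.6057 Z² / n² eV with Z = 7.

The measured value (-3.0 eV) is reported to only 2 significant figures, so we must test candidate n values and see which one matches to that precision.

Candidate energies:
  n = 13:  E = -13.6057 × 7² / 13² = -3.94485 eV
  n = 14:  E = -13.6057 × 7² / 14² = -3.40143 eV
  n = 15:  E = -13.6057 × 7² / 15² = -2.96302 eV  ← matches
  n = 16:  E = -13.6057 × 7² / 16² = -2.60422 eV
  n = 17:  E = -13.6057 × 7² / 17² = -2.30685 eV

Checking against the measurement of -3.0 eV (2 sig figs), only n = 15 agrees:
E_15 = -2.96302 eV, which rounds to -3.0 eV ✓

Therefore n = 15.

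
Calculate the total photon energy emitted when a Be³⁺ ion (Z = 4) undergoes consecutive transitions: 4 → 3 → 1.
204.08550 eV

The energy levels of Be³⁺ are E_n = -13.6057 × 4² / n² eV.

First transition (4 → 3):
ΔE₁ = |E_3 - E_4|
ΔE₁ = |-24.18791111111 - (-13.60570000000)| = 10.58221111 eV

Second transition (3 → 1):
ΔE₂ = |E_1 - E_3|
ΔE₂ = |-217.69120000000 - (-24.18791111111)| = 193.50328889 eV

Total energy released:
E_total = ΔE₁ + ΔE₂ = 10.58221111 + 193.50328889 = 204.08550 eV

Note: This equals the direct transition 4 → 1: 204.08550 eV ✓
Energy is conserved regardless of the path taken.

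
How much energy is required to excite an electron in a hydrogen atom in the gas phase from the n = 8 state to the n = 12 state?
0.118105 eV

The energy levels of a hydrogen-like atom are E_n = -13.6057 eV / n².

Energy at n = 8: E_8 = -13.6057 / 8² = -0.212589063 eV
Energy at n = 12: E_12 = -13.6057 / 12² = -0.094484028 eV

The excitation energy is the difference:
ΔE = E_12 - E_8
ΔE = -0.094484028 - (-0.212589063)
ΔE = 0.118105 eV

Since this is positive, energy must be absorbed (photon absorption).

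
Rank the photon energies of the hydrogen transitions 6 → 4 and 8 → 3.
8 → 3

Calculate the energy for each transition:

Transition 6 → 4:
ΔE₁ = |E_4 - E_6| = |-13.6057/4² - (-13.6057/6²)|
ΔE₁ = |-0.85035625 - (-0.37793611)| = 0.47242 eV

Transition 8 → 3:
ΔE₂ = |E_3 - E_8| = |-13.6057/3² - (-13.6057/8²)|
ΔE₂ = |-1.51174444 - (-0.21258906)| = 1.29916 eV

Since 1.29916 eV > 0.47242 eV, the transition 8 → 3 emits the more energetic photon.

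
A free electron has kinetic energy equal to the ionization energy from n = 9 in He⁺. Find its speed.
4.86e+05 m/s (or 0.16216% of c)

The binding energy at n = 9 for He⁺ is:
E_9 = -13.6057 × 2²/9² = -0.6718864 eV
|E_9| = 0.6718864 eV

Convert to Joules:
KE = 0.6718864 eV × (1.602177 × 10⁻¹⁹ J/eV) = 1.0765e-19 J

Using KE = ½mv²:
v = √(2·KE/m_e)
v = √(2 × 1.0765e-19 J / 9.10938 × 10⁻³¹ kg)
v = 4.86e+05 m/s

This is approximately 0.16216% the speed of light.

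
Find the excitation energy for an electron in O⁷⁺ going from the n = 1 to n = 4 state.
816.342 eV

The energy levels of a hydrogen-like atom are E_n = -13.6057 Z² eV / n².

Energy at n = 1: E_1 = -13.6057 × 8² / 1² = -870.764800 eV
Energy at n = 4: E_4 = -13.6057 × 8² / 4² = -54.422800 eV

The excitation energy is the difference:
ΔE = E_4 - E_1
ΔE = -54.422800 - (-870.764800)
ΔE = 816.342 eV

Since this is positive, energy must be absorbed (photon absorption).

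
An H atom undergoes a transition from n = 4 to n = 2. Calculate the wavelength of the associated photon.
486.0081 nm

First, find the transition energy using E_n = -13.6057 / n² eV:
E_4 = -13.6057 / 4² = -0.85035625 eV
E_2 = -13.6057 / 2² = -3.40142500 eV

Photon energy: |ΔE| = |E_2 - E_4| = 2.55106875 eV

Convert to wavelength using E = hc/λ with hc = 1239.84 eV·nm:
λ = hc/E = 1239.84 eV·nm / 2.55106875 eV
λ = 486.0081 nm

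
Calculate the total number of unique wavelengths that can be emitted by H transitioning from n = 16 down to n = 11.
15

The electron can occupy levels n = 11, 12, ..., 16 during de-excitation — that is m = 16 - 11 + 1 = 6 distinct levels.

The number of distinct spectral lines equals the number of ways to choose 2 of these m levels (each pair gives one possible emission transition):

Number of lines = m(m-1)/2 = 6×5/2 = 15

These correspond to all possible transitions between the 6 levels:
16 → 15, 16 → 14, 16 → 13, 16 → 12, 16 → 11, 15 → 14, 15 → 13, 15 → 12...

Each transition produces a photon with a unique energy (and thus wavelength). This count does not depend on Z.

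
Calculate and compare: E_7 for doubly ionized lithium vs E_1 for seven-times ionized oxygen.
O⁷⁺ at n = 1 (E = -870.76480 eV)

Using E_n = -13.6057 Z² / n² eV:

Li²⁺ (Z = 3) at n = 7:
E = -13.6057 × 3² / 7² = -13.6057 × 9 / 49 = -2.49900612 eV

O⁷⁺ (Z = 8) at n = 1:
E = -13.6057 × 8² / 1² = -13.6057 × 64 / 1 = -870.76480000 eV

Since -870.76480000 eV < -2.49900612 eV,
O⁷⁺ at n = 1 is more tightly bound (requires more energy to ionize).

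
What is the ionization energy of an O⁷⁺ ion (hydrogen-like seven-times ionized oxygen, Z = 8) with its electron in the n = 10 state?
8.707648 eV

The ionization energy is the energy needed to remove the electron completely (n → ∞).

For a hydrogen-like ion with Z = 8, E_n = -13.6057 Z² / n² eV.

At n = 10: E_10 = -13.6057 × 8² / 10² = -8.707648000 eV
At n = ∞: E_∞ = 0 eV

Ionization energy = E_∞ - E_10 = 0 - (-8.707648000) = 8.707648000 eV
Ionization energy ≈ 8.707648 eV

This is also called the binding energy of the electron in state n = 10.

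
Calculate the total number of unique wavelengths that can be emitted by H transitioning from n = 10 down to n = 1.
45

The electron can occupy levels n = 1, 2, ..., 10 during de-excitation — that is m = 10 - 1 + 1 = 10 distinct levels.

The number of distinct spectral lines equals the number of ways to choose 2 of these m levels (each pair gives one possible emission transition):

Number of lines = m(m-1)/2 = 10×9/2 = 45

These correspond to all possible transitions between the 10 levels:
10 → 9, 10 → 8, 10 → 7, 10 → 6, 10 → 5, 10 → 4, 10 → 3, 10 → 2...

Each transition produces a photon with a unique energy (and thus wavelength). This count does not depend on Z.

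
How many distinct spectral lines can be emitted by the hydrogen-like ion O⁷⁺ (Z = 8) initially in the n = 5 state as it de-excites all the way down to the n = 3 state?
3

The electron can occupy levels n = 3, 4, ..., 5 during de-excitation — that is m = 5 - 3 + 1 = 3 distinct levels.

The number of distinct spectral lines equals the number of ways to choose 2 of these m levels (each pair gives one possible emission transition):

Number of lines = m(m-1)/2 = 3×2/2 = 3

These correspond to all possible transitions between the 3 levels:
5 → 4, 5 → 3, 4 → 3

Each transition produces a photon with a unique energy (and thus wavelength). This count does not depend on Z.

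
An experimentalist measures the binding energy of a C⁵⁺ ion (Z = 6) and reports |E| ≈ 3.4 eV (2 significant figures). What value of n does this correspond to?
n = 12

The exact energy levels follow E_n = -13.6057 Z² / n² eV with Z = 6.

The measured value (-3.4 eV) is reported to only 2 significant figures, so we must test candidate n values and see which one matches to that precision.

Candidate energies:
  n = 10:  E = -13.6057 × 6² / 10² = -4.898052 eV
  n = 11:  E = -13.6057 × 6² / 11² = -4.047977 eV
  n = 12:  E = -13.6057 × 6² / 12² = -3.401425 eV  ← matches
  n = 13:  E = -13.6057 × 6² / 13² = -2.898256 eV
  n = 14:  E = -13.6057 × 6² / 14² = -2.499006 eV

Checking against the measurement of -3.4 eV (2 sig figs), only n = 12 agrees:
E_12 = -3.401425 eV, which rounds to -3.4 eV ✓

Therefore n = 12.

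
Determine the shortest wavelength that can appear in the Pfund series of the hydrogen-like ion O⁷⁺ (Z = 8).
35.596 nm

The series limit corresponds to the transition from n = ∞ to n = 5.
This is the highest energy (shortest wavelength) transition in the Pfund series.

E_∞ = 0 eV
E_5 = -13.6057 × 8² / 5² = -34.83059 eV

Energy at series limit:
ΔE = E_∞ - E_5 = 0 - (-34.83059) = 34.83059 eV
λ = hc/E = 1239.84 eV·nm / 34.83059 eV = 35.596 nm

This energy equals the ionization energy from the n = 5 state of O⁷⁺.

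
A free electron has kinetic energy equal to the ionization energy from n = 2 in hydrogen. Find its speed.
1.09385e+06 m/s (or 0.36% of c)

The binding energy at n = 2 for hydrogen is:
E_2 = -13.6057/2² = -3.40142500 eV
|E_2| = 3.40142500 eV

Convert to Joules:
KE = 3.40142500 eV × (1.602177 × 10⁻¹⁹ J/eV) = 5.4496849e-19 J

Using KE = ½mv²:
v = √(2·KE/m_e)
v = √(2 × 5.4496849e-19 J / 9.10938 × 10⁻³¹ kg)
v = 1.09385e+06 m/s

This is approximately 0.36% the speed of light.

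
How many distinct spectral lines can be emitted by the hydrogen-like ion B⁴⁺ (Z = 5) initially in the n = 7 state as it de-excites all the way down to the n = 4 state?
6

The electron can occupy levels n = 4, 5, ..., 7 during de-excitation — that is m = 7 - 4 + 1 = 4 distinct levels.

The number of distinct spectral lines equals the number of ways to choose 2 of these m levels (each pair gives one possible emission transition):

Number of lines = m(m-1)/2 = 4×3/2 = 6

These correspond to all possible transitions between the 4 levels:
7 → 6, 7 → 5, 7 → 4, 6 → 5, 6 → 4, 5 → 4

Each transition produces a photon with a unique energy (and thus wavelength). This count does not depend on Z.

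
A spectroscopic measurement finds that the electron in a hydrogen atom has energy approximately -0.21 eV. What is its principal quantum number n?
n = 8

The exact energy levels follow E_n = -13.6057 eV / n².

The measured value (-0.21 eV) is reported to only 2 significant figures, so we must test candidate n values and see which one matches to that precision.

Candidate energies:
  n = 6:  E = -13.6057/6² = -0.377936 eV
  n = 7:  E = -13.6057/7² = -0.277667 eV
  n = 8:  E = -13.6057/8² = -0.212589 eV  ← matches
  n = 9:  E = -13.6057/9² = -0.167972 eV
  n = 10:  E = -13.6057/10² = -0.136057 eV

Checking against the measurement of -0.21 eV (2 sig figs), only n = 8 agrees:
E_8 = -0.212589 eV, which rounds to -0.21 eV ✓

Therefore n = 8.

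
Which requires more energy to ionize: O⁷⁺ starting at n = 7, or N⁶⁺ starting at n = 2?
N⁶⁺ at n = 2 (E = -166.669825 eV)

Using E_n = -13.6057 Z² / n² eV:

O⁷⁺ (Z = 8) at n = 7:
E = -13.6057 × 8² / 7² = -13.6057 × 64 / 49 = -17.770710204 eV

N⁶⁺ (Z = 7) at n = 2:
E = -13.6057 × 7² / 2² = -13.6057 × 49 / 4 = -166.669825000 eV

Since -166.669825000 eV < -17.770710204 eV,
N⁶⁺ at n = 2 is more tightly bound (requires more energy to ionize).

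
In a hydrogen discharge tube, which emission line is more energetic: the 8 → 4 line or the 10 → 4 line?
10 → 4

Calculate the energy for each transition:

Transition 8 → 4:
ΔE₁ = |E_4 - E_8| = |-13.6057/4² - (-13.6057/8²)|
ΔE₁ = |-0.85035625 - (-0.21258906)| = 0.63777 eV

Transition 10 → 4:
ΔE₂ = |E_4 - E_10| = |-13.6057/4² - (-13.6057/10²)|
ΔE₂ = |-0.85035625 - (-0.13605700)| = 0.71430 eV

Since 0.71430 eV > 0.63777 eV, the transition 10 → 4 emits the more energetic photon.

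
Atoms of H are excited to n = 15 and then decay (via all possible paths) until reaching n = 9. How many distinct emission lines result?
21

The electron can occupy levels n = 9, 10, ..., 15 during de-excitation — that is m = 15 - 9 + 1 = 7 distinct levels.

The number of distinct spectral lines equals the number of ways to choose 2 of these m levels (each pair gives one possible emission transition):

Number of lines = m(m-1)/2 = 7×6/2 = 21

These correspond to all possible transitions between the 7 levels:
15 → 14, 15 → 13, 15 → 12, 15 → 11, 15 → 10, 15 → 9, 14 → 13, 14 → 12...

Each transition produces a photon with a unique energy (and thus wavelength). This count does not depend on Z.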